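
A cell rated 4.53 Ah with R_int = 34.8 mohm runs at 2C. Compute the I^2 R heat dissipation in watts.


Convert: R = 34.8 mohm = 0.0348 ohm
Step 1: I = C_rate * capacity = 2 * 4.53 = 9.06 A
Step 2: Q = I^2 * R = 9.06^2 * 0.0348 = 82.084 * 0.0348 = 2.857 W

2.857 W


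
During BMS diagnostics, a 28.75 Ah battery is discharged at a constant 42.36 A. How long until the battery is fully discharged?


Runtime = 28.75 Ah / 42.36 A = 0.6787 hr

0.6787 hr


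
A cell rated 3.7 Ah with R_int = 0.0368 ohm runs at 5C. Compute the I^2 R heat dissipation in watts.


Step 1: I = C_rate * capacity = 5 * 3.7 = 18.5 A
Step 2: Q = I^2 * R = 18.5^2 * 0.0368 = 342.25 * 0.0368 = 12.59 W

12.59 W


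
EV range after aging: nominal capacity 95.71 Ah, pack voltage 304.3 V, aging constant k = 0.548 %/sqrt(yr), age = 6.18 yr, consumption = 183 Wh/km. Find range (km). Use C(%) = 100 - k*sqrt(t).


Step 1: capacity retention = 100 - 0.548 * sqrt(6.18) = 100 - 0.548 * 2.486 = 98.638%
Step 2: C_now = 95.71 * 98.638/100 = 94.406 Ah
Step 3: E_pack = V * C_now = 304.3 * 94.406 = 28728 Wh
Step 4: range = E_pack / consumption = 28728 / 183 = 157.0 km

157.0 km


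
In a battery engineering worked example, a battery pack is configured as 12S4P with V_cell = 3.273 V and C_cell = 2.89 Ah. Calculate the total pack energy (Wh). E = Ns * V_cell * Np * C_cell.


V_pack = 12 * 3.273 = 39.276 V
C_pack = 4 * 2.89 = 11.56 Ah
E = V_pack * C_pack = 39.276 * 11.56 = 454.0 Wh

454.0 Wh


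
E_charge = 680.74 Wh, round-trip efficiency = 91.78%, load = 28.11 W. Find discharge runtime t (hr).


Step 1: E_discharge = eta/100 * E_charge = 91.78/100 * 680.74 = 624.78 Wh
Step 2: t = E_discharge / P = 624.78 / 28.11 = 22.23 hr

22.23 hr


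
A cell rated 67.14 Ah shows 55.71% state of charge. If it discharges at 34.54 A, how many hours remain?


Step 1: remaining = SOC/100 * C_total = 55.71/100 * 67.14 = 37.404 Ah
Step 2: t = remaining / I = 37.404 / 34.54 = 1.083 hr

1.083 hr


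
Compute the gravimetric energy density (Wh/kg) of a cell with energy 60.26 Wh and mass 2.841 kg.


ED = E / m = 60.26 / 2.841 = 21.21 Wh/kg

21.21 Wh/kg


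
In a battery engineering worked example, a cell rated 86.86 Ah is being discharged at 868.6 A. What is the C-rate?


Rearranging: C_rate = 868.6 / 86.86 = 10C

10C


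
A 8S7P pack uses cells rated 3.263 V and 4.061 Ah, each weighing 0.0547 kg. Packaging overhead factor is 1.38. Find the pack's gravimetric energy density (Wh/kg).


Step 1: V_pack = 8 * 3.263 = 26.104 V
Step 2: C_pack = 7 * 4.061 = 28.427 Ah
Step 3: E_pack = V_pack * C_pack = 26.104 * 28.427 = 742.06 Wh
Step 4: m_pack = 8 * 7 * 0.0547 * 1.38 = 4.2272 kg
Step 5: ED = E_pack / m_pack = 742.06 / 4.2272 = 175.5 Wh/kg

175.5 Wh/kg


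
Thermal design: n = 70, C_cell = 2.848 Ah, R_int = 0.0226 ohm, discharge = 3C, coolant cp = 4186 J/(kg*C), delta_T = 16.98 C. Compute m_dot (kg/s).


Step 1: I = 3 * 2.848 = 8.544 A
Step 2: Q_cell = I^2 * R = 8.544^2 * 0.0226 = 1.6498 W
Step 3: Q_total = 70 * 1.6498 = 115.49 W
Step 4: m_dot = Q_total / (cp * dT) = 115.49 / (4186 * 16.98) = 0.001625 kg/s

0.001625 kg/s


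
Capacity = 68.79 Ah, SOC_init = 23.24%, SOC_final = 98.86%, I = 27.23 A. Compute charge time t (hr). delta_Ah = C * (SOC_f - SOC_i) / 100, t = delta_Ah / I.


delta_Ah = 68.79 * (98.86 - 23.24) / 100 = 52.019 Ah
t = delta_Ah / I = 52.019 / 27.23 = 1.910 hr

1.910 hr


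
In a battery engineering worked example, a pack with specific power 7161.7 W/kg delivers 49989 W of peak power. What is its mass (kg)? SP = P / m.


m = P / SP = 49989 / 7161.7 = 6.980 kg

6.980 kg


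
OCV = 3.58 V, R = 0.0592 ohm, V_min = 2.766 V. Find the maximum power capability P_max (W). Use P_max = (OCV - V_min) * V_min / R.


dV = OCV - V_min = 0.814 V (so I_max = dV / R)
P_max = dV * V_min / R = 0.814 * 2.766 / 0.0592 = 38.03 W

38.03 W


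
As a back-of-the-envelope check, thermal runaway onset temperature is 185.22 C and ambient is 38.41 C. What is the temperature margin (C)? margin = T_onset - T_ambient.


margin = T_onset - T_ambient = 185.22 - 38.41 = 146.81 C

146.81 C


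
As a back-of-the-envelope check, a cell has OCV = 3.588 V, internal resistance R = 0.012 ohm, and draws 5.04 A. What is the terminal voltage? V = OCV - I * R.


V = OCV - I*R = 3.588 - 5.04 * 0.012 = 3.528 V

3.528 V


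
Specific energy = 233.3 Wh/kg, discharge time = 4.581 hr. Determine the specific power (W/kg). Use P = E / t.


Specific power = 233.3 Wh/kg / 4.581 hr = 50.93 W/kg

50.93 W/kg


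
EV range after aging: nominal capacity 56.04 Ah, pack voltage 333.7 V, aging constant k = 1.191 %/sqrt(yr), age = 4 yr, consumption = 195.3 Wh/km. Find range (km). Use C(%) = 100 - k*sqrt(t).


Step 1: capacity retention = 100 - 1.191 * sqrt(4) = 100 - 1.191 * 2 = 97.618%
Step 2: C_now = 56.04 * 97.618/100 = 54.705 Ah
Step 3: E_pack = V * C_now = 333.7 * 54.705 = 18255 Wh
Step 4: range = E_pack / consumption = 18255 / 195.3 = 93.47 km

93.47 km


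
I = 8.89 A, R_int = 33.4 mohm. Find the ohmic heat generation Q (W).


Convert: R = 33.4 mohm = 0.0334 ohm
Q = I^2 * R = 8.89^2 * 0.0334 = 2.640 W

2.640 W


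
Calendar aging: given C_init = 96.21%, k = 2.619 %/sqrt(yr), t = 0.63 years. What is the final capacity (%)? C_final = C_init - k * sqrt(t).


sqrt(t) = sqrt(0.63) = 0.79373
C_final = 96.21 - 2.619 * 0.79373 = 94.13%

94.13%


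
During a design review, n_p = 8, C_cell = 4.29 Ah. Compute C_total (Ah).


C_total = 8 * 4.29 = 34.32 Ah

34.32 Ah


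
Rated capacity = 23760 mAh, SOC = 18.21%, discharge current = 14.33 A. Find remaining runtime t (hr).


Convert: C_total = 23760 mAh = 23.76 Ah
Step 1: remaining = SOC/100 * C_total = 18.21/100 * 23.76 = 4.3267 Ah
Step 2: t = remaining / I = 4.3267 / 14.33 = 0.3019 hr

0.3019 hr


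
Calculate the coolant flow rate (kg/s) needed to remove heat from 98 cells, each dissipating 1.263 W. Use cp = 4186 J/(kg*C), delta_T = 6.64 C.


Step 1: Total heat Q = 98 * 1.263 W = 123.77 W
Step 2: denom = cp * dT = 4186 * 6.64 = 27795
Step 3: m_dot = 123.77 / 27795 = 0.004453 kg/s

0.004453 kg/s


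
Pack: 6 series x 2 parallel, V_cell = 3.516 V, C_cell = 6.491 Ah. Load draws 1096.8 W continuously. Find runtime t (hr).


Step 1: E_pack = Ns * V_cell * Np * C_cell = 6 * 3.516 * 2 * 6.491 = 273.87 Wh
Step 2: t = E_pack / P = 273.87 / 1096.8 = 0.2497 hr

0.2497 hr


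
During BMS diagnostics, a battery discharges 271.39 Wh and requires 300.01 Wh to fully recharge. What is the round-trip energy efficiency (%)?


Round-trip efficiency = 271.39/300.01 * 100% = 90.46%

90.46%


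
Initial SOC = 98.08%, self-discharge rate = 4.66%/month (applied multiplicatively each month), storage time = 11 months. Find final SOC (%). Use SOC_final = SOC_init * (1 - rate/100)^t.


decay = (1 - 4.66/100)^11 = 0.5916
SOC_final = 98.08 * 0.5916 = 58.02%

58.02%


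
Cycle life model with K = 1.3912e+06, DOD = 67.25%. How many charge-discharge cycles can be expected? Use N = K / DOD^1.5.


Step 1: DOD^1.5 = 67.25^1.5 = 551.49
Step 2: N = 1.3912e+06 / 551.49 = 2523 cycles

2523 cycles


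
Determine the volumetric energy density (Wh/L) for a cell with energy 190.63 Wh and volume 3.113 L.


ED = E / V = 190.63 / 3.113 = 61.24 Wh/L

61.24 Wh/L


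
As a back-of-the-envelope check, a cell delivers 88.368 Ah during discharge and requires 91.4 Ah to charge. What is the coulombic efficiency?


eta_c = Q_dis / Q_chg * 100 = 88.368 / 91.4 * 100 = 96.68%

96.68%


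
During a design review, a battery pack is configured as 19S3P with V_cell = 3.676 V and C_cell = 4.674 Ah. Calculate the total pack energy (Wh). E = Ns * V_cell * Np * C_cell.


V_pack = 19 * 3.676 = 69.844 V
C_pack = 3 * 4.674 = 14.022 Ah
E = V_pack * C_pack = 69.844 * 14.022 = 979.4 Wh

979.4 Wh


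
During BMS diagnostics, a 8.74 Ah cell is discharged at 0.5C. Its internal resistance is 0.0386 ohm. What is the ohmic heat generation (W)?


Step 1: I = C_rate * capacity = 0.5 * 8.74 = 4.37 A
Step 2: Q = I^2 * R = 4.37^2 * 0.0386 = 19.097 * 0.0386 = 0.7371 W

0.7371 W


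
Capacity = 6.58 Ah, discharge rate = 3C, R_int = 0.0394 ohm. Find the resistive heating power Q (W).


Step 1: I = C_rate * capacity = 3 * 6.58 = 19.74 A
Step 2: Q = I^2 * R = 19.74^2 * 0.0394 = 389.67 * 0.0394 = 15.35 W

15.35 W


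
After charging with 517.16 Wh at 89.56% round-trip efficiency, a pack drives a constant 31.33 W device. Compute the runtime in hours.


Step 1: E_discharge = eta/100 * E_charge = 89.56/100 * 517.16 = 463.17 Wh
Step 2: t = E_discharge / P = 463.17 / 31.33 = 14.78 hr

14.78 hr


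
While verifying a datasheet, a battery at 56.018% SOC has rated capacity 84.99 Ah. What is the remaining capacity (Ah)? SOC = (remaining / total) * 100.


remaining = SOC / 100 * total = 56.018 / 100 * 84.99 = 47.61 Ah

47.61 Ah


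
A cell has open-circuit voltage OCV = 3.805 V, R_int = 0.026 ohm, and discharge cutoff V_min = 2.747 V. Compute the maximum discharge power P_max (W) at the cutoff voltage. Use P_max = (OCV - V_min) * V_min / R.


P_max = (OCV - V_min) * V_min / R = (3.805 - 2.747) * 2.747 / 0.026 = 1.058 * 2.747 / 0.026 = 111.8 W

111.8 W


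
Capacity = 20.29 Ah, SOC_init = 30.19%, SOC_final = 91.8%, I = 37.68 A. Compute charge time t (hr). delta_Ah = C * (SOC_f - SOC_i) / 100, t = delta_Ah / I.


Step 1: dSOC = 91.8% - 30.19% = 61.61%
Step 2: delta_Ah = 20.29 * 61.61 / 100 = 12.501 Ah
Step 3: t = 12.501 / 37.68 = 0.3318 hr

0.3318 hr


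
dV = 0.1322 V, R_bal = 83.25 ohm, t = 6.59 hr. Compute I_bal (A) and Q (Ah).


First, Ohm's law: I_bal = 0.1322 V / 83.25 ohm = 0.001588 A
Then Q = I * t = 0.001588 A * 6.59 hr = 0.01046 Ah

I=0.001588 A, Q=0.01046 Ah


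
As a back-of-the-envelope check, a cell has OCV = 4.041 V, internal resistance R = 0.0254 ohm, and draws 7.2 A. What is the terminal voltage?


V = OCV - I*R = 4.041 - 7.2 * 0.0254 = 3.858 V

3.858 V


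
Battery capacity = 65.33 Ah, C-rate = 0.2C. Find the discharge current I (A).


At 0.2C: I = 0.2 * 65.33 Ah = 13.066 A

13.066 A


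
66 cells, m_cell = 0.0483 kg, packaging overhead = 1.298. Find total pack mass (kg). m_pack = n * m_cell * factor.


m_pack = n * m_cell * overhead = 66 * 0.0483 * 1.298 = 4.138 kg

4.138 kg


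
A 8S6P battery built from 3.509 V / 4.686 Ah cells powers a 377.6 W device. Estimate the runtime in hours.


Step 1: E_pack = Ns * V_cell * Np * C_cell = 8 * 3.509 * 6 * 4.686 = 789.27 Wh
Step 2: t = E_pack / P = 789.27 / 377.6 = 2.090 hr

2.090 hr


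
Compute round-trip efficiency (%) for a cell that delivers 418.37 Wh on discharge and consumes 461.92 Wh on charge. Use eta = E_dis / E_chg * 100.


Round-trip efficiency = 418.37/461.92 * 100% = 90.57%

90.57%


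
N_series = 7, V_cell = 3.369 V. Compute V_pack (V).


Series voltages add: 7 * 3.369 V = 23.583 V

23.583 V


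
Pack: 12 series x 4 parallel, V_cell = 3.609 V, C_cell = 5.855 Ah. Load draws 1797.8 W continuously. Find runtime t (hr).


Step 1: E_pack = Ns * V_cell * Np * C_cell = 12 * 3.609 * 4 * 5.855 = 1014.3 Wh
Step 2: t = E_pack / P = 1014.3 / 1797.8 = 0.5642 hr

0.5642 hr


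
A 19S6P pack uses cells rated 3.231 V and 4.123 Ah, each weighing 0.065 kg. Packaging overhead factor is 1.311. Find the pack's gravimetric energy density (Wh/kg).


Step 1: V_pack = 19 * 3.231 = 61.389 V
Step 2: C_pack = 6 * 4.123 = 24.738 Ah
Step 3: E_pack = V_pack * C_pack = 61.389 * 24.738 = 1518.6 Wh
Step 4: m_pack = 19 * 6 * 0.065 * 1.311 = 9.7145 kg
Step 5: ED = E_pack / m_pack = 1518.6 / 9.7145 = 156.3 Wh/kg

156.3 Wh/kg


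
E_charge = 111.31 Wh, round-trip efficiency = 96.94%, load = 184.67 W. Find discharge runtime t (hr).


Step 1: E_discharge = eta/100 * E_charge = 96.94/100 * 111.31 = 107.9 Wh
Step 2: t = E_discharge / P = 107.9 / 184.67 = 0.5843 hr

0.5843 hr


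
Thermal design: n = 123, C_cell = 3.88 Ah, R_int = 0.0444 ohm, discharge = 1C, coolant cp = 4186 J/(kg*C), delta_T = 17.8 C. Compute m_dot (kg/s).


Step 1: I = 1 * 3.88 = 3.88 A
Step 2: Q_cell = I^2 * R = 3.88^2 * 0.0444 = 0.66842 W
Step 3: Q_total = 123 * 0.66842 = 82.216 W
Step 4: m_dot = Q_total / (cp * dT) = 82.216 / (4186 * 17.8) = 0.001103 kg/s

0.001103 kg/s


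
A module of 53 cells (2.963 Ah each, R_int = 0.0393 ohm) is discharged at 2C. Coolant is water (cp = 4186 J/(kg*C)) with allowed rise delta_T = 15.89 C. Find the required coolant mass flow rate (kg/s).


Step 1: I = 2 * 2.963 = 5.926 A
Step 2: Q_cell = I^2 * R = 5.926^2 * 0.0393 = 1.3801 W
Step 3: Q_total = 53 * 1.3801 = 73.145 W
Step 4: m_dot = Q_total / (cp * dT) = 73.145 / (4186 * 15.89) = 0.001100 kg/s

0.001100 kg/s


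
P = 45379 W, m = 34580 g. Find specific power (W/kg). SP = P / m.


Convert: m = 34580 g = 34.58 kg
Specific power = 45379 W / 34.58 kg = 1312 W/kg

1312 W/kg


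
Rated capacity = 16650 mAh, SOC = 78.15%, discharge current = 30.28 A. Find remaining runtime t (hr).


Convert: C_total = 16650 mAh = 16.65 Ah
Step 1: remaining = SOC/100 * C_total = 78.15/100 * 16.65 = 13.012 Ah
Step 2: t = remaining / I = 13.012 / 30.28 = 0.4297 hr

0.4297 hr


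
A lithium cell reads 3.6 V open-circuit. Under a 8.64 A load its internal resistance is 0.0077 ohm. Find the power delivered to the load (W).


Step 1: V_terminal = OCV - I*R = 3.6 - 8.64 * 0.0077 = 3.5335 V
Step 2: P_out = V_terminal * I = 3.5335 * 8.64 = 30.53 W

30.53 W


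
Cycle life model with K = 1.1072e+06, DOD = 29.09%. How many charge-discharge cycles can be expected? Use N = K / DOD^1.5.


Step 1: DOD^1.5 = 29.09^1.5 = 156.9
Step 2: N = 1.1072e+06 / 156.9 = 7057 cycles

7057 cycles


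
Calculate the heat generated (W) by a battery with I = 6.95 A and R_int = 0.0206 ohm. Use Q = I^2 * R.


Q = I^2 * R = 6.95^2 * 0.0206 = 0.9950 W

0.9950 W


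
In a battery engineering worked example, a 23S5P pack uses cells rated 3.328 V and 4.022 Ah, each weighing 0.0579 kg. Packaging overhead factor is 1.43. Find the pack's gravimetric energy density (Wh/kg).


Step 1: V_pack = 23 * 3.328 = 76.544 V
Step 2: C_pack = 5 * 4.022 = 20.11 Ah
Step 3: E_pack = V_pack * C_pack = 76.544 * 20.11 = 1539.3 Wh
Step 4: m_pack = 23 * 5 * 0.0579 * 1.43 = 9.5217 kg
Step 5: ED = E_pack / m_pack = 1539.3 / 9.5217 = 161.7 Wh/kg

161.7 Wh/kg


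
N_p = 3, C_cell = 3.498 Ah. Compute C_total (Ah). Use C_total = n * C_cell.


Parallel capacities add: 3 * 3.498 Ah = 10.494 Ah

10.494 Ah


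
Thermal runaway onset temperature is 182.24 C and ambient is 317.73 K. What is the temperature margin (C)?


Convert: T_ambient = 317.73 K = 44.58 C
margin = 182.24 - 44.58 = 137.66 C

137.66 C


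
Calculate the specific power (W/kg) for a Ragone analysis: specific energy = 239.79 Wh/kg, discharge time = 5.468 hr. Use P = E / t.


P_specific = E / t = 239.79 / 5.468 = 43.85 W/kg

43.85 W/kg


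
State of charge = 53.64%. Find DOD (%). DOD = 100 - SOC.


DOD = 100 - SOC = 100 - 53.64 = 46.36%

46.36%


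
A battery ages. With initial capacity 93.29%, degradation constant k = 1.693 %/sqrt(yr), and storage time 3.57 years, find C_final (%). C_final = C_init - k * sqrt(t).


Step 1: sqrt(3.57 yr) = 1.8894
Step 2: drop = 1.693 * 1.8894 = 3.1988
Step 3: C_final = 93.29 - 3.1988 = 90.09%

90.09%


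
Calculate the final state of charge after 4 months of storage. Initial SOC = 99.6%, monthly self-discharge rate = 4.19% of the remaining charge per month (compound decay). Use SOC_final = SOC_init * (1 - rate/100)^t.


decay = (1 - 4.19/100)^4 = 0.84264
SOC_final = 99.6 * 0.84264 = 83.93%

83.93%


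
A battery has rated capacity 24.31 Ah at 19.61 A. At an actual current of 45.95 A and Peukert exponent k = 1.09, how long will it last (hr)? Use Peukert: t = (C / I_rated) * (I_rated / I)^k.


Step 1: t_rated = C / I_rated = 24.31 / 19.61 = 1.2397 hr
Step 2: ratio = 19.61 / 45.95 = 0.42677
Step 3: ratio^k = 0.42677^1.09 = 0.39529
Step 4: t = t_rated * ratio^k = 1.2397 * 0.39529 = 0.4900 hr

0.4900 hr


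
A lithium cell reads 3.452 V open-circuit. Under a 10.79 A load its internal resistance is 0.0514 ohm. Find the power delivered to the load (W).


Step 1: V_terminal = OCV - I*R = 3.452 - 10.79 * 0.0514 = 2.8974 V
Step 2: P_out = V_terminal * I = 2.8974 * 10.79 = 31.26 W

31.26 W


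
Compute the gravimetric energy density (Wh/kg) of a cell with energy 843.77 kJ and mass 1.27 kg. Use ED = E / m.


Convert: E = 843.77 kJ = 234.38 Wh
ED = E / m = 234.38 / 1.27 = 184.6 Wh/kg

184.6 Wh/kg


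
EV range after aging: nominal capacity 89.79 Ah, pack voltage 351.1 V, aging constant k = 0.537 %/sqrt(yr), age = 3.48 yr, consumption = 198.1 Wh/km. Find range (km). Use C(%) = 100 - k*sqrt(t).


Step 1: capacity retention = 100 - 0.537 * sqrt(3.48) = 100 - 0.537 * 1.8655 = 98.998%
Step 2: C_now = 89.79 * 98.998/100 = 88.89 Ah
Step 3: E_pack = V * C_now = 351.1 * 88.89 = 31209 Wh
Step 4: range = E_pack / consumption = 31209 / 198.1 = 157.5 km

157.5 km


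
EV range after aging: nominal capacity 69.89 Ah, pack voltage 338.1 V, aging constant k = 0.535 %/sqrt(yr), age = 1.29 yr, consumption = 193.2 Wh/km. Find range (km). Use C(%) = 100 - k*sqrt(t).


Step 1: capacity retention = 100 - 0.535 * sqrt(1.29) = 100 - 0.535 * 1.1358 = 99.392%
Step 2: C_now = 69.89 * 99.392/100 = 69.465 Ah
Step 3: E_pack = V * C_now = 338.1 * 69.465 = 23486 Wh
Step 4: range = E_pack / consumption = 23486 / 193.2 = 121.6 km

121.6 km


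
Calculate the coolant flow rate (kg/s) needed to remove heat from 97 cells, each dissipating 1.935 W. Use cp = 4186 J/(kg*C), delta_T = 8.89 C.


Step 1: Total heat Q = 97 * 1.935 W = 187.7 W
Step 2: denom = cp * dT = 4186 * 8.89 = 37214
Step 3: m_dot = 187.7 / 37214 = 0.005044 kg/s

0.005044 kg/s


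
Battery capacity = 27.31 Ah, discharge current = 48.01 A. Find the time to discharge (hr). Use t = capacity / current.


t = capacity / current = 27.31 / 48.01 = 0.5688 hr

0.5688 hr


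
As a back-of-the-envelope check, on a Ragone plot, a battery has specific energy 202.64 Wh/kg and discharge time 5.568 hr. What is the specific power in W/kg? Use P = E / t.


P_specific = E / t = 202.64 / 5.568 = 36.39 W/kg

36.39 W/kg


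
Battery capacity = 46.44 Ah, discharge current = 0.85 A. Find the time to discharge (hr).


t = capacity / current = 46.44 / 0.85 = 54.64 hr

54.64 hr


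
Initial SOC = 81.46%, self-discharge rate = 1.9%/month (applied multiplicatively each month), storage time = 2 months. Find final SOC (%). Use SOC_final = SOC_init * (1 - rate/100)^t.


Monthly retention factor = 1 - 1.9/100 = 0.981
Over 2 months: factor^2 = 0.96236
SOC_final = 81.46 * 0.96236 = 78.39%

78.39%


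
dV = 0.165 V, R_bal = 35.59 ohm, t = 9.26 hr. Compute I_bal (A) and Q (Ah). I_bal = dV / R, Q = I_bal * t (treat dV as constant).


I_bal = dV / R = 0.165 / 35.59 = 0.0046361 A
Q = I_bal * t = 0.0046361 * 9.26 = 0.04293 Ah

I=0.0046361 A, Q=0.04293 Ah


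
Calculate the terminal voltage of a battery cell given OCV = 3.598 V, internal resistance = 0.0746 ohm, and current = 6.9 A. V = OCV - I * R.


IR drop = 6.9 * 0.0746 = 0.51474 V
V = 3.598 - 0.51474 = 3.083 V

3.083 V


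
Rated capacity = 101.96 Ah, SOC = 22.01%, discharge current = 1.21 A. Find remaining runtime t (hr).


Step 1: remaining = SOC/100 * C_total = 22.01/100 * 101.96 = 22.441 Ah
Step 2: t = remaining / I = 22.441 / 1.21 = 18.55 hr

18.55 hr


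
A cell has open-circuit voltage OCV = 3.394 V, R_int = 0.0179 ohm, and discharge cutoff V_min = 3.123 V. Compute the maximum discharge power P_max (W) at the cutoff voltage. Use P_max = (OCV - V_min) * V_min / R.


dV = OCV - V_min = 0.271 V (so I_max = dV / R)
P_max = dV * V_min / R = 0.271 * 3.123 / 0.0179 = 47.28 W

47.28 W


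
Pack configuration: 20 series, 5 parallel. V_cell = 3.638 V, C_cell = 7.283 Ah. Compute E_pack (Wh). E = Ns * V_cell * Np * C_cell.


E = Ns * Vcell * Np * Ccell = 20 * 3.638 * 5 * 7.283 = 2650 Wh

2650 Wh


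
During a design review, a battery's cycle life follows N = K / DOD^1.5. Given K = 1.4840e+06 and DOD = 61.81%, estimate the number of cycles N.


Step 1: DOD^1.5 = 61.81^1.5 = 485.95
Step 2: N = 1.4840e+06 / 485.95 = 3054 cycles

3054 cycles


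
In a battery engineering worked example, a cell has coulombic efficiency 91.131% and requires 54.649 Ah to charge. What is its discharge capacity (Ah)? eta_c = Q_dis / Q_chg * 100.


Q_dis = eta/100 * Q_chg = 91.131/100 * 54.649 = 49.80 Ah

49.80 Ah


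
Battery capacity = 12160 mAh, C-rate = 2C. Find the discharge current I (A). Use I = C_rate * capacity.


Convert: capacity = 12160 mAh = 12.16 Ah
I = C_rate * capacity = 2 * 12.16 = 24.32 A

24.32 A


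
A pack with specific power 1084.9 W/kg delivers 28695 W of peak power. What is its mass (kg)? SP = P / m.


m = P / SP = 28695 / 1084.9 = 26.45 kg

26.45 kg


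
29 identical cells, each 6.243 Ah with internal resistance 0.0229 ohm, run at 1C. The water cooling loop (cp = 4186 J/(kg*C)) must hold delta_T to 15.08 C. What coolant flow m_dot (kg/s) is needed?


Step 1: I = 1 * 6.243 = 6.243 A
Step 2: Q_cell = I^2 * R = 6.243^2 * 0.0229 = 0.89253 W
Step 3: Q_total = 29 * 0.89253 = 25.883 W
Step 4: m_dot = Q_total / (cp * dT) = 25.883 / (4186 * 15.08) = 4.100e-04 kg/s

4.100e-04 kg/s


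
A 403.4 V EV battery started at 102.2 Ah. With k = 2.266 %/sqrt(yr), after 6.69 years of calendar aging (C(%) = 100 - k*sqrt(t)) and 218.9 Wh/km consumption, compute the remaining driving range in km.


Step 1: capacity retention = 100 - 2.266 * sqrt(6.69) = 100 - 2.266 * 2.5865 = 94.139%
Step 2: C_now = 102.2 * 94.139/100 = 96.21 Ah
Step 3: E_pack = V * C_now = 403.4 * 96.21 = 38811 Wh
Step 4: range = E_pack / consumption = 38811 / 218.9 = 177.3 km

177.3 km


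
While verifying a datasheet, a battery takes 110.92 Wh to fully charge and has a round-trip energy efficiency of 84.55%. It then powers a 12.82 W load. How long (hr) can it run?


Step 1: E_discharge = eta/100 * E_charge = 84.55/100 * 110.92 = 93.783 Wh
Step 2: t = E_discharge / P = 93.783 / 12.82 = 7.315 hr

7.315 hr


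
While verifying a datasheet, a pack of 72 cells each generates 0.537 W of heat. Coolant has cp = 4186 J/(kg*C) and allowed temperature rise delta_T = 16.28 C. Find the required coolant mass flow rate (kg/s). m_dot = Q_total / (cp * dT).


Q_total = 72 * 0.537 = 38.664 W
m_dot = Q_total / (cp * dT) = 38.664 / (4186 * 16.28) = 5.674e-04 kg/s

5.674e-04 kg/s


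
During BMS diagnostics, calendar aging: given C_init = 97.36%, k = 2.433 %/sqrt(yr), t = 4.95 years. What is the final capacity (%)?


sqrt(t) = sqrt(4.95) = 2.2249
C_final = 97.36 - 2.433 * 2.2249 = 91.95%

91.95%


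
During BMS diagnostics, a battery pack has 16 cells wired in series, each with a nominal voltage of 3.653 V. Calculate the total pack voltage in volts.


Series voltages add: 16 * 3.653 V = 58.448 V

58.448 V


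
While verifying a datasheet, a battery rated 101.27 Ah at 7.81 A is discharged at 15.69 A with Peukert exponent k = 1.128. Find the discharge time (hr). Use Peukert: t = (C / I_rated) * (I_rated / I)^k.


Step 1: t_rated = C / I_rated = 101.27 / 7.81 = 12.967 hr
Step 2: ratio = 7.81 / 15.69 = 0.49777
Step 3: ratio^k = 0.49777^1.128 = 0.45525
Step 4: t = t_rated * ratio^k = 12.967 * 0.45525 = 5.903 hr

5.903 hr


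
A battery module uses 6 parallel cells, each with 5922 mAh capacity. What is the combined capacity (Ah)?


Convert: C_cell = 5922 mAh = 5.922 Ah
C_total = 6 * 5.922 = 35.532 Ah

35.532 Ah


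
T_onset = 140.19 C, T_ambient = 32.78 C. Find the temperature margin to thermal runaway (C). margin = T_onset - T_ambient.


Safety margin = 140.19 C - 32.78 C = 107.41 C

107.41 C


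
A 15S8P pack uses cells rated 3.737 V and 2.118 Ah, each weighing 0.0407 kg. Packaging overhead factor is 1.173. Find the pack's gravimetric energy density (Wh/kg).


Step 1: V_pack = 15 * 3.737 = 56.055 V
Step 2: C_pack = 8 * 2.118 = 16.944 Ah
Step 3: E_pack = V_pack * C_pack = 56.055 * 16.944 = 949.8 Wh
Step 4: m_pack = 15 * 8 * 0.0407 * 1.173 = 5.7289 kg
Step 5: ED = E_pack / m_pack = 949.8 / 5.7289 = 165.8 Wh/kg

165.8 Wh/kg


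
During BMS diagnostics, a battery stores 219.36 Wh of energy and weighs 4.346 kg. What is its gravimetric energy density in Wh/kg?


ED = E / m = 219.36 / 4.346 = 50.47 Wh/kg

50.47 Wh/kg


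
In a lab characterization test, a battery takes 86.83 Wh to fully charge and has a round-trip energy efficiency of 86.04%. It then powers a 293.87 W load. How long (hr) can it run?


Step 1: E_discharge = eta/100 * E_charge = 86.04/100 * 86.83 = 74.709 Wh
Step 2: t = E_discharge / P = 74.709 / 293.87 = 0.2542 hr

0.2542 hr


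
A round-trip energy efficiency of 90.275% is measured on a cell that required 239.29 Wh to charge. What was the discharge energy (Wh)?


E_dis = eta/100 * E_chg = 90.275/100 * 239.29 = 216.0 Wh

216.0 Wh


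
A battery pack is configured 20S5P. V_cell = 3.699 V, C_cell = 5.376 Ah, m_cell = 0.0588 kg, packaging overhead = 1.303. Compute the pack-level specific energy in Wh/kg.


Step 1: V_pack = 20 * 3.699 = 73.98 V
Step 2: C_pack = 5 * 5.376 = 26.88 Ah
Step 3: E_pack = V_pack * C_pack = 73.98 * 26.88 = 1988.6 Wh
Step 4: m_pack = 20 * 5 * 0.0588 * 1.303 = 7.6616 kg
Step 5: ED = E_pack / m_pack = 1988.6 / 7.6616 = 259.6 Wh/kg

259.6 Wh/kg


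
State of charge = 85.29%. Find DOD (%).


Complement of SOC: DOD = 100% - 85.29% = 14.71%

14.71%


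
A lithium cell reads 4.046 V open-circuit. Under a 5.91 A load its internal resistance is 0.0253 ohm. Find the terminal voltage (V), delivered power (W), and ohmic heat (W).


Step 1: V_terminal = OCV - I*R = 4.046 - 5.91 * 0.0253 = 3.8965 V
Step 2: P_out = V_terminal * I = 3.8965 * 5.91 = 23.03 W
Step 3: Q = I^2 * R = 5.91^2 * 0.0253 = 0.8837 W

V=3.8965 V, P=23.03 W, Q=0.8837 W


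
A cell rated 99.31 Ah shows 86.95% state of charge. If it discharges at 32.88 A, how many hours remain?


Step 1: remaining = SOC/100 * C_total = 86.95/100 * 99.31 = 86.35 Ah
Step 2: t = remaining / I = 86.35 / 32.88 = 2.626 hr

2.626 hr


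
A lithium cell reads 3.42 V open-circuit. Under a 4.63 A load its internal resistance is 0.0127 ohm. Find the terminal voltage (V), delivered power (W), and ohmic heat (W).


Step 1: V_terminal = OCV - I*R = 3.42 - 4.63 * 0.0127 = 3.3612 V
Step 2: P_out = V_terminal * I = 3.3612 * 4.63 = 15.56 W
Step 3: Q = I^2 * R = 4.63^2 * 0.0127 = 0.2722 W

V=3.3612 V, P=15.56 W, Q=0.2722 W


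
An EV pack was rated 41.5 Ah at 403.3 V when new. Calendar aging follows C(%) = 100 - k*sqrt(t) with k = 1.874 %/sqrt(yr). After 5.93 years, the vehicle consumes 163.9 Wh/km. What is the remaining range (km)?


Step 1: capacity retention = 100 - 1.874 * sqrt(5.93) = 100 - 1.874 * 2.4352 = 95.436%
Step 2: C_now = 41.5 * 95.436/100 = 39.606 Ah
Step 3: E_pack = V * C_now = 403.3 * 39.606 = 15973 Wh
Step 4: range = E_pack / consumption = 15973 / 163.9 = 97.46 km

97.46 km


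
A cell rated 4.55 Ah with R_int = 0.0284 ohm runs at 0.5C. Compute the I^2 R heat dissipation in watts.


Step 1: I = C_rate * capacity = 0.5 * 4.55 = 2.275 A
Step 2: Q = I^2 * R = 2.275^2 * 0.0284 = 5.1756 * 0.0284 = 0.1470 W

0.1470 W


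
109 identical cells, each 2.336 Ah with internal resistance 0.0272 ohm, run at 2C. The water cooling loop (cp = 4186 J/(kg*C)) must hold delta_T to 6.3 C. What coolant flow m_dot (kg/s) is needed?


Step 1: I = 2 * 2.336 = 4.672 A
Step 2: Q_cell = I^2 * R = 4.672^2 * 0.0272 = 0.59371 W
Step 3: Q_total = 109 * 0.59371 = 64.714 W
Step 4: m_dot = Q_total / (cp * dT) = 64.714 / (4186 * 6.3) = 0.002454 kg/s

0.002454 kg/s


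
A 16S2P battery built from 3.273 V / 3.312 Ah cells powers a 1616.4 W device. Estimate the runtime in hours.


Step 1: E_pack = Ns * V_cell * Np * C_cell = 16 * 3.273 * 2 * 3.312 = 346.89 Wh
Step 2: t = E_pack / P = 346.89 / 1616.4 = 0.2146 hr

0.2146 hr


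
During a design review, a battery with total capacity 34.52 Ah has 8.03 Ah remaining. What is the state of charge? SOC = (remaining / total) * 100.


SOC% = 8.03 / 34.52 * 100 = 23.26%

23.26%


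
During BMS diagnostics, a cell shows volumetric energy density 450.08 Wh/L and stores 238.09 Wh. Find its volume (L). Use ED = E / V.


V = E / ED = 238.09 / 450.08 = 0.5290 L

0.5290 L


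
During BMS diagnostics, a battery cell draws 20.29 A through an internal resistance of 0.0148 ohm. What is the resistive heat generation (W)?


Q = I^2 * R = 20.29^2 * 0.0148 = 6.093 W

6.093 W


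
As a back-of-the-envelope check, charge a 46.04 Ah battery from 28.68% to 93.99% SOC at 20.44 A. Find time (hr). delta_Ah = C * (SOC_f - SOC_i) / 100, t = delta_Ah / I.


Step 1: dSOC = 93.99% - 28.68% = 65.31%
Step 2: delta_Ah = 46.04 * 65.31 / 100 = 30.069 Ah
Step 3: t = 30.069 / 20.44 = 1.471 hr

1.471 hr


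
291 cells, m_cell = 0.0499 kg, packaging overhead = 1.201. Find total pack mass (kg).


m_pack = n * m_cell * overhead = 291 * 0.0499 * 1.201 = 17.44 kg

17.44 kg


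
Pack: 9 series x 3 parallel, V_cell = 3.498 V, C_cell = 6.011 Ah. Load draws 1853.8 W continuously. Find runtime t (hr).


Step 1: E_pack = Ns * V_cell * Np * C_cell = 9 * 3.498 * 3 * 6.011 = 567.71 Wh
Step 2: t = E_pack / P = 567.71 / 1853.8 = 0.3062 hr

0.3062 hr


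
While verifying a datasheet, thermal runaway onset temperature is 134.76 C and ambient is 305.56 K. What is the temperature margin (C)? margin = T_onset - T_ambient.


Convert: T_ambient = 305.56 K = 32.41 C
margin = 134.76 - 32.41 = 102.35 C

102.35 C


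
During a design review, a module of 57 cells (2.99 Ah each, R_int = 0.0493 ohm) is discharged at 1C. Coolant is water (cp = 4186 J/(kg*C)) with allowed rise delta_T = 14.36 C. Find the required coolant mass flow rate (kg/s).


Step 1: I = 1 * 2.99 = 2.99 A
Step 2: Q_cell = I^2 * R = 2.99^2 * 0.0493 = 0.44075 W
Step 3: Q_total = 57 * 0.44075 = 25.123 W
Step 4: m_dot = Q_total / (cp * dT) = 25.123 / (4186 * 14.36) = 4.179e-04 kg/s

4.179e-04 kg/s


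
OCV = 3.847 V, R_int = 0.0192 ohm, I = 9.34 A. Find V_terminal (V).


V = OCV - I*R = 3.847 - 9.34 * 0.0192 = 3.668 V

3.668 V


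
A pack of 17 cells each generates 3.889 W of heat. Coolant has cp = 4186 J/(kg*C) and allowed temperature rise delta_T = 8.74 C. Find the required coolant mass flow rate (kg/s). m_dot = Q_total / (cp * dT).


Step 1: Total heat Q = 17 * 3.889 W = 66.113 W
Step 2: denom = cp * dT = 4186 * 8.74 = 36586
Step 3: m_dot = 66.113 / 36586 = 0.001807 kg/s

0.001807 kg/s


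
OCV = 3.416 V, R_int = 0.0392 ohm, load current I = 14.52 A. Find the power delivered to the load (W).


Step 1: V_terminal = OCV - I*R = 3.416 - 14.52 * 0.0392 = 2.8468 V
Step 2: P_out = V_terminal * I = 2.8468 * 14.52 = 41.34 W

41.34 W


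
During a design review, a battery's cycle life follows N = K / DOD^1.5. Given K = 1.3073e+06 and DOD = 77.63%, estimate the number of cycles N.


Step 1: DOD^1.5 = 77.63^1.5 = 683.98
Step 2: N = 1.3073e+06 / 683.98 = 1911 cycles

1911 cycles


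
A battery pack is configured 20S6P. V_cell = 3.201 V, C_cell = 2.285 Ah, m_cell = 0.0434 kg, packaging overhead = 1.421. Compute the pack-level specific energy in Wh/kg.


Step 1: V_pack = 20 * 3.201 = 64.02 V
Step 2: C_pack = 6 * 2.285 = 13.71 Ah
Step 3: E_pack = V_pack * C_pack = 64.02 * 13.71 = 877.71 Wh
Step 4: m_pack = 20 * 6 * 0.0434 * 1.421 = 7.4006 kg
Step 5: ED = E_pack / m_pack = 877.71 / 7.4006 = 118.6 Wh/kg

118.6 Wh/kg


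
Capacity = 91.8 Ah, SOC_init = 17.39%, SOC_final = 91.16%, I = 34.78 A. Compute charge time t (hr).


Step 1: dSOC = 91.16% - 17.39% = 73.77%
Step 2: delta_Ah = 91.8 * 73.77 / 100 = 67.721 Ah
Step 3: t = 67.721 / 34.78 = 1.947 hr

1.947 hr


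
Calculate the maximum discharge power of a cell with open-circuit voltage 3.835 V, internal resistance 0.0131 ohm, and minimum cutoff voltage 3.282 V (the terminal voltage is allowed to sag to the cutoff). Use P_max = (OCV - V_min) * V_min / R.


P_max = (OCV - V_min) * V_min / R = (3.835 - 3.282) * 3.282 / 0.0131 = 0.553 * 3.282 / 0.0131 = 138.5 W

138.5 W


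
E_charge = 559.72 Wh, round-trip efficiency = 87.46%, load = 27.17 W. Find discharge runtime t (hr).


Step 1: E_discharge = eta/100 * E_charge = 87.46/100 * 559.72 = 489.53 Wh
Step 2: t = E_discharge / P = 489.53 / 27.17 = 18.02 hr

18.02 hr


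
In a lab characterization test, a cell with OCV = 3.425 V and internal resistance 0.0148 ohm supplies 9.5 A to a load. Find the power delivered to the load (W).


Step 1: V_terminal = OCV - I*R = 3.425 - 9.5 * 0.0148 = 3.2844 V
Step 2: P_out = V_terminal * I = 3.2844 * 9.5 = 31.20 W

31.20 W


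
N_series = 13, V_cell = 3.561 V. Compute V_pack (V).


V_pack = n * V_cell = 13 * 3.561 = 46.293 V

46.293 V


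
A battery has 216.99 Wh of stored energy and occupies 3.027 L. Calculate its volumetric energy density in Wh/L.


ED = E / V = 216.99 / 3.027 = 71.68 Wh/L

71.68 Wh/L


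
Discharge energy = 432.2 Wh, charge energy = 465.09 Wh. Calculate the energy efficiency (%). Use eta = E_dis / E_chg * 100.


eta_e = E_dis / E_chg * 100 = 432.2 / 465.09 * 100 = 92.93%

92.93%


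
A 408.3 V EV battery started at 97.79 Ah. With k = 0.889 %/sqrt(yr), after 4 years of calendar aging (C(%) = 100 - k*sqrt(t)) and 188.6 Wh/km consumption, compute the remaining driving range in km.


Step 1: capacity retention = 100 - 0.889 * sqrt(4) = 100 - 0.889 * 2 = 98.222%
Step 2: C_now = 97.79 * 98.222/100 = 96.051 Ah
Step 3: E_pack = V * C_now = 408.3 * 96.051 = 39218 Wh
Step 4: range = E_pack / consumption = 39218 / 188.6 = 207.9 km

207.9 km


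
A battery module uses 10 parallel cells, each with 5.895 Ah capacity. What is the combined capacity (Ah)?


C_total = 10 * 5.895 = 58.95 Ah

58.95 Ah


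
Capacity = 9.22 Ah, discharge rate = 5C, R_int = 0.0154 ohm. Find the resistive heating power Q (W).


Step 1: I = C_rate * capacity = 5 * 9.22 = 46.1 A
Step 2: Q = I^2 * R = 46.1^2 * 0.0154 = 2125.2 * 0.0154 = 32.73 W

32.73 W


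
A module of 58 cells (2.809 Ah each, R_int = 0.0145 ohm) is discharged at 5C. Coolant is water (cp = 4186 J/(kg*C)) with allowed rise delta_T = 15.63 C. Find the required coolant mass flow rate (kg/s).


Step 1: I = 5 * 2.809 = 14.045 A
Step 2: Q_cell = I^2 * R = 14.045^2 * 0.0145 = 2.8603 W
Step 3: Q_total = 58 * 2.8603 = 165.9 W
Step 4: m_dot = Q_total / (cp * dT) = 165.9 / (4186 * 15.63) = 0.002536 kg/s

0.002536 kg/s


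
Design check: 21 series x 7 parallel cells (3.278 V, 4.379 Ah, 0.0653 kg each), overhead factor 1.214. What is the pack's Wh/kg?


Step 1: V_pack = 21 * 3.278 = 68.838 V
Step 2: C_pack = 7 * 4.379 = 30.653 Ah
Step 3: E_pack = V_pack * C_pack = 68.838 * 30.653 = 2110.1 Wh
Step 4: m_pack = 21 * 7 * 0.0653 * 1.214 = 11.653 kg
Step 5: ED = E_pack / m_pack = 2110.1 / 11.653 = 181.1 Wh/kg

181.1 Wh/kg


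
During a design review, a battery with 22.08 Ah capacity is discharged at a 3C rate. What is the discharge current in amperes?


At 3C: I = 3 * 22.08 Ah = 66.24 A

66.24 A


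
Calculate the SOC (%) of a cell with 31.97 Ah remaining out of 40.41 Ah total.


SOC% = 31.97 / 40.41 * 100 = 79.11%

79.11%


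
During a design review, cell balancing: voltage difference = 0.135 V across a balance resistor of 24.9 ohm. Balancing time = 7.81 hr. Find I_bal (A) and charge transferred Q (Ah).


I_bal = dV / R = 0.135 / 24.9 = 0.0054217 A
Q = I_bal * t = 0.0054217 * 7.81 = 0.04234 Ah

I=0.0054217 A, Q=0.04234 Ah


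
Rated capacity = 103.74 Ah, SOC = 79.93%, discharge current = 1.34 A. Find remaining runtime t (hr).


Step 1: remaining = SOC/100 * C_total = 79.93/100 * 103.74 = 82.919 Ah
Step 2: t = remaining / I = 82.919 / 1.34 = 61.88 hr

61.88 hr


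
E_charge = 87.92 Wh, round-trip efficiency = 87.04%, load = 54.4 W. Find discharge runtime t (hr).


Step 1: E_discharge = eta/100 * E_charge = 87.04/100 * 87.92 = 76.526 Wh
Step 2: t = E_discharge / P = 76.526 / 54.4 = 1.407 hr

1.407 hr


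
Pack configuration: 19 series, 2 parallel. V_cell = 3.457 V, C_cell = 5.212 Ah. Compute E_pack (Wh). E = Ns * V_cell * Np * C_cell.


V_pack = 19 * 3.457 = 65.683 V
C_pack = 2 * 5.212 = 10.424 Ah
E = V_pack * C_pack = 65.683 * 10.424 = 684.7 Wh

684.7 Wh


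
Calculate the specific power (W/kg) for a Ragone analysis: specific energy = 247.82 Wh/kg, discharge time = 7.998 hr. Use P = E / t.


P_specific = E / t = 247.82 / 7.998 = 30.99 W/kg

30.99 W/kg


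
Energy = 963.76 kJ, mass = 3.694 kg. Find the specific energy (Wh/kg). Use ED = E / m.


Convert: E = 963.76 kJ = 267.71 Wh
ED = E / m = 267.71 / 3.694 = 72.47 Wh/kg

72.47 Wh/kg


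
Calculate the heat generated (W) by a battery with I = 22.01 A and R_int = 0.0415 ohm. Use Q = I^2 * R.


I^2 = 484.44
Q = 484.44 * 0.0415 = 20.10 W

20.10 W


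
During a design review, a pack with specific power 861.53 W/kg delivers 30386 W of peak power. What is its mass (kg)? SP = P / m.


m = P / SP = 30386 / 861.53 = 35.27 kg

35.27 kg


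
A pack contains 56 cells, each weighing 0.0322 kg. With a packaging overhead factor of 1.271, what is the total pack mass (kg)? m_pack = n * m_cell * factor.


Cell mass sum = 56 * 0.0322 = 1.8032 kg
With overhead 1.271: m_pack = 1.8032 * 1.271 = 2.292 kg

2.292 kg


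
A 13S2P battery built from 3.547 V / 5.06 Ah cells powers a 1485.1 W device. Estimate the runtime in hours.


Step 1: E_pack = Ns * V_cell * Np * C_cell = 13 * 3.547 * 2 * 5.06 = 466.64 Wh
Step 2: t = E_pack / P = 466.64 / 1485.1 = 0.3142 hr

0.3142 hr


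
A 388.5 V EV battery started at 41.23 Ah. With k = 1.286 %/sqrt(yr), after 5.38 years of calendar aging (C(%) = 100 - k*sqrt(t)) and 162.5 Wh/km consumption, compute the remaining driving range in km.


Step 1: capacity retention = 100 - 1.286 * sqrt(5.38) = 100 - 1.286 * 2.3195 = 97.017%
Step 2: C_now = 41.23 * 97.017/100 = 40 Ah
Step 3: E_pack = V * C_now = 388.5 * 40 = 15540 Wh
Step 4: range = E_pack / consumption = 15540 / 162.5 = 95.63 km

95.63 km


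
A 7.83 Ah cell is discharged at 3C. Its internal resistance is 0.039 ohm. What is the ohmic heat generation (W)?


Step 1: I = C_rate * capacity = 3 * 7.83 = 23.49 A
Step 2: Q = I^2 * R = 23.49^2 * 0.039 = 551.78 * 0.039 = 21.52 W

21.52 W


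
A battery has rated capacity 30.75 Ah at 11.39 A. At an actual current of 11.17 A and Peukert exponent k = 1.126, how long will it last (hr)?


Step 1: t_rated = C / I_rated = 30.75 / 11.39 = 2.6997 hr
Step 2: ratio = 11.39 / 11.17 = 1.0197
Step 3: ratio^k = 1.0197^1.126 = 1.0222
Step 4: t = t_rated * ratio^k = 2.6997 * 1.0222 = 2.760 hr

2.760 hr


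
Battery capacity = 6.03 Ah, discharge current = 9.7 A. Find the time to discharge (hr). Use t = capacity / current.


t = capacity / current = 6.03 / 9.7 = 0.6216 hr

0.6216 hr


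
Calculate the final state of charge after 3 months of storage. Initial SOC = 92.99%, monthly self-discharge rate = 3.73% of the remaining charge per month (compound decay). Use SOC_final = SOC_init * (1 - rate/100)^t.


Monthly retention factor = 1 - 3.73/100 = 0.9627
Over 3 months: factor^3 = 0.89222
SOC_final = 92.99 * 0.89222 = 82.97%

82.97%


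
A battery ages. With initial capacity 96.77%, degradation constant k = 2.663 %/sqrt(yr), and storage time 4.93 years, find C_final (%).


sqrt(t) = sqrt(4.93) = 2.2204
C_final = 96.77 - 2.663 * 2.2204 = 90.86%

90.86%


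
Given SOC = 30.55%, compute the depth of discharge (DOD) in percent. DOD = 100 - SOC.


DOD = 100 - SOC = 100 - 30.55 = 69.45%

69.45%


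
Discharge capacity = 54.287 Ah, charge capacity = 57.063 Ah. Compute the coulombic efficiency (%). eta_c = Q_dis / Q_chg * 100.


Coulombic efficiency = 54.287/57.063 * 100% = 95.14%

95.14%


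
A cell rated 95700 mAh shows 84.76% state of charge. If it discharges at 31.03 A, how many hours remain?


Convert: C_total = 95700 mAh = 95.7 Ah
Step 1: remaining = SOC/100 * C_total = 84.76/100 * 95.7 = 81.115 Ah
Step 2: t = remaining / I = 81.115 / 31.03 = 2.614 hr

2.614 hr
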